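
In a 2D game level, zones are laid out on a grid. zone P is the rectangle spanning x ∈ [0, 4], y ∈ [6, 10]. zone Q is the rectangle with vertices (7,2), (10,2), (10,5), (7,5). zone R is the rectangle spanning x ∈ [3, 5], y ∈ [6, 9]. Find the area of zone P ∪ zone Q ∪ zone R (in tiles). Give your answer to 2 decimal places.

By inclusion–exclusion:
Individual areas: |zone P| = 16, |zone Q| = 9, |zone R| = 6.
|zone P∩zone Q| = 0 (no overlap).
|zone P∩zone R|: x∈[3,4], y∈[6,9] → 1·3 = 3.
|zone Q∩zone R| = 0 (no overlap).
|zone P∩zone Q∩zone R| = 0.
|zone P ∪ zone Q ∪ zone R| = 31 − 3 + 0 = 28.00.

28.00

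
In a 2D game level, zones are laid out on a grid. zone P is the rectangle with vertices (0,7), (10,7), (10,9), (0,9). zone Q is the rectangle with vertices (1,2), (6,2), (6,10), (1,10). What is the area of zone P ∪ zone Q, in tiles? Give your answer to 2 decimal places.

50.00

By inclusion–exclusion:
Individual areas: |zone P| = 20, |zone Q| = 40.
|zone P∩zone Q|: x∈[1,6], y∈[7,9] → 5·2 = 10.
|zone P ∪ zone Q| = 60 − 10 = 50.00.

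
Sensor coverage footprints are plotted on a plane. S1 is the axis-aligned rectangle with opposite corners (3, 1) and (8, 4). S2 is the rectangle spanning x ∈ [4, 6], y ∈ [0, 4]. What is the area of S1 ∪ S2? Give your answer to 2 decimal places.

17.00

By inclusion–exclusion:
Individual areas: |S1| = 15, |S2| = 8.
|S1∩S2|: x∈[4,6], y∈[1,4] → 2·3 = 6.
|S1 ∪ S2| = 23 − 6 = 17.00.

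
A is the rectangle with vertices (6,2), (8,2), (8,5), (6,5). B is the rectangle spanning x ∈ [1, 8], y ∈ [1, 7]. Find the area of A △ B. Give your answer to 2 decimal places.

|A∩B|: x∈[6,8], y∈[2,5] → 2·3 = 6.
|A △ B| = |A| + |B| − 2·|A∩B| = 6 + 42 − 12 = 36.00.

36.00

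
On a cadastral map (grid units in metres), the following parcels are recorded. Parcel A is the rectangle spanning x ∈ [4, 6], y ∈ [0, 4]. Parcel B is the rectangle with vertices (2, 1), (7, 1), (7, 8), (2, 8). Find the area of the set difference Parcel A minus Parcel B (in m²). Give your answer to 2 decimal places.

2.00

|Parcel A∩Parcel B|: x∈[4,6], y∈[1,4] → 2·3 = 6.
|Parcel A| = 8.
|Parcel A ∖ Parcel B| = |Parcel A| − |Parcel A∩Parcel B| = 8 − 6 = 2.00.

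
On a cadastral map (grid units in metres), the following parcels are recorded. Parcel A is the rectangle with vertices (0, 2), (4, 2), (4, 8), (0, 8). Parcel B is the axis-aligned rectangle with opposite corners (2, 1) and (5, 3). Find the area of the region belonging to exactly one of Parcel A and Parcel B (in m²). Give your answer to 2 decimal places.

|Parcel A∩Parcel B|: x∈[2,4], y∈[2,3] → 2·1 = 2.
|Parcel A △ Parcel B| = |Parcel A| + |Parcel B| − 2·|Parcel A∩Parcel B| = 24 + 6 − 4 = 26.00.

26.00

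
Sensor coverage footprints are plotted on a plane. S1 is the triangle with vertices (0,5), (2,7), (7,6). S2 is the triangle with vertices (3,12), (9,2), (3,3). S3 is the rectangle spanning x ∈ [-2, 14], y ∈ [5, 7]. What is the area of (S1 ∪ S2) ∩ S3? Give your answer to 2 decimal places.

|S1 ∪ S2| = 30.2859.
|(S1 ∪ S2) ∩ S3| = 10.49.

10.49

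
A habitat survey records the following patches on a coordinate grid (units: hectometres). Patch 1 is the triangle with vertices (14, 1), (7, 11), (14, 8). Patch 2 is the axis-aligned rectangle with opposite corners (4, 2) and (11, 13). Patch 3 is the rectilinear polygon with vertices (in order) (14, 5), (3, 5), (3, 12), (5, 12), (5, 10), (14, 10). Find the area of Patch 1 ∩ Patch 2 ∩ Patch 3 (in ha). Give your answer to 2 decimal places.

7.18

The intersection is the polygon with vertices (11,9.286), (11,5.286), (7.7,10), (9.333,10).
By the shoelace formula its area is 7.18.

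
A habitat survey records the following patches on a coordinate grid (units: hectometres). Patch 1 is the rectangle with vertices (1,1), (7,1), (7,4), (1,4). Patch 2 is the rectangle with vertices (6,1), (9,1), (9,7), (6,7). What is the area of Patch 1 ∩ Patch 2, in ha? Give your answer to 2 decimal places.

3.00

|Patch 1∩Patch 2|: x∈[6,7], y∈[1,4] → 1·3 = 3.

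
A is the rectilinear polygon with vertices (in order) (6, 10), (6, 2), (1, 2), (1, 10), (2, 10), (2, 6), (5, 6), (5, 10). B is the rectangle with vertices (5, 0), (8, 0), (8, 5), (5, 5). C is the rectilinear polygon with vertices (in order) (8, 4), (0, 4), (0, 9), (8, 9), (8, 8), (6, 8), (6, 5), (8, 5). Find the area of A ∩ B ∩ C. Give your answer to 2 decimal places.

The intersection is the polygon with vertices (5,5), (6,5), (6,4), (5,4).
By the shoelace formula its area is 1.00.

1.00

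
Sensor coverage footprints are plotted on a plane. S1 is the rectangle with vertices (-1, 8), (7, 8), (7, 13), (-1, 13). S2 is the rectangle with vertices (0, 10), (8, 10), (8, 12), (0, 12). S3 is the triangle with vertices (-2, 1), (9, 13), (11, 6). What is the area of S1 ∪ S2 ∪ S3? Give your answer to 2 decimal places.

87.50

By inclusion–exclusion:
Individual areas: |S1| = 40, |S2| = 16, |S3| = 50.5.
|S1∩S2|: x∈[0,7], y∈[10,12] → 7·2 = 14.
|S1∩S3| = 3.6402.
|S2∩S3| = 1.6705.
|S1∩S2∩S3| = 0.3068.
|S1 ∪ S2 ∪ S3| = 106.5 − 19.3106 + 0.3068 = 87.50.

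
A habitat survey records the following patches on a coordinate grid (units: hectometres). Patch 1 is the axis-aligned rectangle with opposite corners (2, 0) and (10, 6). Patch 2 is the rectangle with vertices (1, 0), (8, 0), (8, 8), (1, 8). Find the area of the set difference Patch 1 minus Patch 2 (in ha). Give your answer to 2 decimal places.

|Patch 1∩Patch 2|: x∈[2,8], y∈[0,6] → 6·6 = 36.
|Patch 1| = 48.
|Patch 1 ∖ Patch 2| = |Patch 1| − |Patch 1∩Patch 2| = 48 − 36 = 12.00.

12.00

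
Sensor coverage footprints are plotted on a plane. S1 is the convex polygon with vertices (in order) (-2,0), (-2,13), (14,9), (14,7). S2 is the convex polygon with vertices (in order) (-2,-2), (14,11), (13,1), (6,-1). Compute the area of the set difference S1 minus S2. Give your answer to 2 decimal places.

|S1| = 120, |S1∩S2| = 18.8095.
|S1 ∖ S2| = |S1| − |S1∩S2| = 120 − 18.8095 = 101.19.

101.19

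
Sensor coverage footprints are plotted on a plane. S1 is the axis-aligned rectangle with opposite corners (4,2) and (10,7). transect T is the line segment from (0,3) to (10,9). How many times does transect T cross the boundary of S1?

2

The segment meets the boundary at (6.667,7), (4,5.4).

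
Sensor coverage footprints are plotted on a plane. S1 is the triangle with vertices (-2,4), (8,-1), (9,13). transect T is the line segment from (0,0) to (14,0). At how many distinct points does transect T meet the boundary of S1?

2

The segment meets the boundary at (6,0), (8.071,0).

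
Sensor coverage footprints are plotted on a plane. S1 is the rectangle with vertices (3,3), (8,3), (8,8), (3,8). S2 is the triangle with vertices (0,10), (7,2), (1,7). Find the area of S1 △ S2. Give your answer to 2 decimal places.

26.87

|S1| = 25, |S2| = 6.5, |S1∩S2| = 2.3137.
|S1 △ S2| = |S1| + |S2| − 2·|S1∩S2| = 25 + 6.5 − 4.6274 = 26.87.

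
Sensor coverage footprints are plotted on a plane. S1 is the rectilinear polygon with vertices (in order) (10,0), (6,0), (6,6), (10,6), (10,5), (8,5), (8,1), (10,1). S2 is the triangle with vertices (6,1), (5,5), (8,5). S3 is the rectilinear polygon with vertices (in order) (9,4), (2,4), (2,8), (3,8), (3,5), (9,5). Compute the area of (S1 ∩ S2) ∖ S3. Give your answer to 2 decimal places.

|S1 ∩ S2| = 4.
|(S1 ∩ S2) ∩ S3| = 1.75.
|(S1 ∩ S2) ∖ S3| = 4 − 1.75 = 2.25.

2.25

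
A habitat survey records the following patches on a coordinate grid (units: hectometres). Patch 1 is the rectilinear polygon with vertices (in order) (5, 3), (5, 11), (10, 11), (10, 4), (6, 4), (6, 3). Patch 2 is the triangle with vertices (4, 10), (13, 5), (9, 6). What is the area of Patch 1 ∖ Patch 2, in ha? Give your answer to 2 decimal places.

32.00

|Patch 1| = 36, |Patch 1∩Patch 2| = 4.0028.
|Patch 1 ∖ Patch 2| = |Patch 1| − |Patch 1∩Patch 2| = 36 − 4.0028 = 32.00.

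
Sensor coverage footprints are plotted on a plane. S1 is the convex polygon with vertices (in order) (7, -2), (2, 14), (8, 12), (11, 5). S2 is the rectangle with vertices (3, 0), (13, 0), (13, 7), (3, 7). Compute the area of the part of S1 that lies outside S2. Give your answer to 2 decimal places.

35.47

|S1| = 67.5, |S1∩S2| = 32.0312.
|S1 ∖ S2| = |S1| − |S1∩S2| = 67.5 − 32.0312 = 35.47.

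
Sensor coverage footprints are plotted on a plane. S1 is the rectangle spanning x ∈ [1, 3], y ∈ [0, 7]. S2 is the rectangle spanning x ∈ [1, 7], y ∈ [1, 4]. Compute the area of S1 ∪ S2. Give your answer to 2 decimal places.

By inclusion–exclusion:
Individual areas: |S1| = 14, |S2| = 18.
|S1∩S2|: x∈[1,3], y∈[1,4] → 2·3 = 6.
|S1 ∪ S2| = 32 − 6 = 26.00.

26.00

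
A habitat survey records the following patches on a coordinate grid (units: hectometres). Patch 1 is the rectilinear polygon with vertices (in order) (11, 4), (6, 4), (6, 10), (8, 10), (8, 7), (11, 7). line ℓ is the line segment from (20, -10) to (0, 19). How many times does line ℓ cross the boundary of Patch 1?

The segment meets the boundary at (6.207,10), (8,7.4), (8.276,7), (10.345,4).

4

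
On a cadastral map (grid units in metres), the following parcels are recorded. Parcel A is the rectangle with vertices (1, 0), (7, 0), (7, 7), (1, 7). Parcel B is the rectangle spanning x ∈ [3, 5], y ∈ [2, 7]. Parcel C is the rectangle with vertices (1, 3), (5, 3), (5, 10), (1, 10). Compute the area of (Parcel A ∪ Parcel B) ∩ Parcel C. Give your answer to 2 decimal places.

The region (Parcel A ∪ Parcel B) ∩ Parcel C is the polygon with vertices (1,7), (3,7), (5,7), (5,3), (1,3).
By the shoelace formula its area is 16.00.

16.00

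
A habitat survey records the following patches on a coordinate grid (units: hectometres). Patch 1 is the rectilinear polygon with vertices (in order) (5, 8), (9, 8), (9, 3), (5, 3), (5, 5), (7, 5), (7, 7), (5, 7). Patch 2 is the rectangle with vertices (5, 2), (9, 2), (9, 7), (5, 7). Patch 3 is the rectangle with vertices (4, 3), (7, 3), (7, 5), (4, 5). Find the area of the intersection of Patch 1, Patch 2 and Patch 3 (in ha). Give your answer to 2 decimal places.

The intersection is the polygon with vertices (5,3), (5,5), (7,5), (7,3).
By the shoelace formula its area is 4.00.

4.00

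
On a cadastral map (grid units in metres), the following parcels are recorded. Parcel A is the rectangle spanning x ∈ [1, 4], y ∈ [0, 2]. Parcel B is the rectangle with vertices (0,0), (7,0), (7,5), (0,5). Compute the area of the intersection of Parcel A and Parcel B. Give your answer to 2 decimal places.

|Parcel A∩Parcel B|: x∈[1,4], y∈[0,2] → 3·2 = 6.

6.00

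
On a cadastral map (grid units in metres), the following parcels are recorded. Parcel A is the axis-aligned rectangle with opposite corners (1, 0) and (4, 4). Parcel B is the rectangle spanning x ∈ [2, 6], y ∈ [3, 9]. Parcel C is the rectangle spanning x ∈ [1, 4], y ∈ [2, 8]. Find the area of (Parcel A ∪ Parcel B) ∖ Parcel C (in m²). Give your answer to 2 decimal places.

20.00

|Parcel A ∪ Parcel B| = 34.
|(Parcel A ∪ Parcel B) ∩ Parcel C| = 14.
|(Parcel A ∪ Parcel B) ∖ Parcel C| = 34 − 14 = 20.00.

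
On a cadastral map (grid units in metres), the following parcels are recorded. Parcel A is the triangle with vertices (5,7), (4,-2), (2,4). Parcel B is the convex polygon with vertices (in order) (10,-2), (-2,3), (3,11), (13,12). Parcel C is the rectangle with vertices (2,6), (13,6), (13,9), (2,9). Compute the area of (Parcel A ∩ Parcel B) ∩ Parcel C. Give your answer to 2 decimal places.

0.44

The region (Parcel A ∩ Parcel B) ∩ Parcel C is the polygon with vertices (5,7), (4.889,6), (4,6).
By the shoelace formula its area is 0.44.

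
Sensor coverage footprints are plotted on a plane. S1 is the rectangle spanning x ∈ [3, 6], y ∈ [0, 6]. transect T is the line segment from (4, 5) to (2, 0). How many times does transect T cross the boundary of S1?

The segment meets the boundary at (3,2.5).

1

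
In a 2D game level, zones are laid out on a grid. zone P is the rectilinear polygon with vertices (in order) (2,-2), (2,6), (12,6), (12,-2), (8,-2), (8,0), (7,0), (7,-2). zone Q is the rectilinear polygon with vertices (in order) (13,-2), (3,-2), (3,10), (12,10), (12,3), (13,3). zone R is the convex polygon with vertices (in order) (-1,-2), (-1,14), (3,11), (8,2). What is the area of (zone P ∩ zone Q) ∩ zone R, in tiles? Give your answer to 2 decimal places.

The region (zone P ∩ zone Q) ∩ zone R is the polygon with vertices (3,6), (5.778,6), (8,2), (3,-0.222).
By the shoelace formula its area is 21.11.

21.11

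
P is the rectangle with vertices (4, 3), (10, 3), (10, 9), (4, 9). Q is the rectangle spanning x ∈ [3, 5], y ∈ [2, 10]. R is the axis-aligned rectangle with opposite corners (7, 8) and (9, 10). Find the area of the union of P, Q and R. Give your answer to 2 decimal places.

48.00

By inclusion–exclusion:
Individual areas: |P| = 36, |Q| = 16, |R| = 4.
|P∩Q|: x∈[4,5], y∈[3,9] → 1·6 = 6.
|P∩R|: x∈[7,9], y∈[8,9] → 2·1 = 2.
|Q∩R| = 0 (no overlap).
|P∩Q∩R| = 0.
|P ∪ Q ∪ R| = 56 − 8 + 0 = 48.00.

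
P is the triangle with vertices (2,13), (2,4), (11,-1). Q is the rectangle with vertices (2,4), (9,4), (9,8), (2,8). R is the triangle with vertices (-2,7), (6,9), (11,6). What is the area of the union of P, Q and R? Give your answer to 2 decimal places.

By inclusion–exclusion:
Individual areas: |P| = 40.5, |Q| = 28, |R| = 17.
|P∩Q| = 18.
|P∩R| = 6.5309.
|Q∩R| = 10.5051.
|P∩Q∩R| = 5.4183.
|P ∪ Q ∪ R| = 85.5 − 35.036 + 5.4183 = 55.88.

55.88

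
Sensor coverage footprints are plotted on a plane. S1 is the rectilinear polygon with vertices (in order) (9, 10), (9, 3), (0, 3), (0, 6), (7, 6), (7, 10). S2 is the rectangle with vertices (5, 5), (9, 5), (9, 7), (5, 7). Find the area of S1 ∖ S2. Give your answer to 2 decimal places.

|S1| = 35, |S1∩S2| = 6.
|S1 ∖ S2| = |S1| − |S1∩S2| = 35 − 6 = 29.00.

29.00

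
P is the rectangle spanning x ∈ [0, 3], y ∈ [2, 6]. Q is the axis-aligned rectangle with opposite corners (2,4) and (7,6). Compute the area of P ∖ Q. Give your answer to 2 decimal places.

|P∩Q|: x∈[2,3], y∈[4,6] → 1·2 = 2.
|P| = 12.
|P ∖ Q| = |P| − |P∩Q| = 12 − 2 = 10.00.

10.00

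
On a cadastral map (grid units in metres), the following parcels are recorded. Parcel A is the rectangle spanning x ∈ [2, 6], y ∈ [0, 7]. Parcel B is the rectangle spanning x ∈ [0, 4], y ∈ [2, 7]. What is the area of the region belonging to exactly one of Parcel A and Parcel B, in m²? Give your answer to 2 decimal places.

28.00

|Parcel A∩Parcel B|: x∈[2,4], y∈[2,7] → 2·5 = 10.
|Parcel A △ Parcel B| = |Parcel A| + |Parcel B| − 2·|Parcel A∩Parcel B| = 28 + 20 − 20 = 28.00.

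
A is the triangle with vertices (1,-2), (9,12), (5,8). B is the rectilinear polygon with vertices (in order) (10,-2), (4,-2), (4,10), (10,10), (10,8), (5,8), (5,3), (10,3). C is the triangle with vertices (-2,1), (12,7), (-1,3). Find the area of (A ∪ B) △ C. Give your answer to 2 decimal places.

61.62

|A ∪ B| = 53.8036.
|(A ∪ B) ∩ C| = 1.5935.
|(A ∪ B) △ C| = 53.8036 + 11 − 3.187 = 61.62.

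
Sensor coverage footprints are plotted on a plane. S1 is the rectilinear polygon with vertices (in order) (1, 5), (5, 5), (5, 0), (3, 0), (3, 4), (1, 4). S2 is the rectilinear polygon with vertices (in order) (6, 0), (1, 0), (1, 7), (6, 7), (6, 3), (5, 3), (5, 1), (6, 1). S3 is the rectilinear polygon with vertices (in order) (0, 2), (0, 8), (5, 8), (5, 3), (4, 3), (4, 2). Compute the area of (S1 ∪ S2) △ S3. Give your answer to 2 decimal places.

|S1 ∪ S2| = 33.
|(S1 ∪ S2) ∩ S3| = 19.
|(S1 ∪ S2) △ S3| = 33 + 29 − 38 = 24.00.

24.00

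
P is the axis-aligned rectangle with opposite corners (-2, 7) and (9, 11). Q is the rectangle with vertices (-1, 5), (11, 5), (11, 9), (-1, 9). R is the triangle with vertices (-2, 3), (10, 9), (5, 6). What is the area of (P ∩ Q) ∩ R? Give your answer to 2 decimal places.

0.62

The region (P ∩ Q) ∩ R is the polygon with vertices (6,7), (9,8.5), (9,8.4), (6.667,7).
By the shoelace formula its area is 0.62.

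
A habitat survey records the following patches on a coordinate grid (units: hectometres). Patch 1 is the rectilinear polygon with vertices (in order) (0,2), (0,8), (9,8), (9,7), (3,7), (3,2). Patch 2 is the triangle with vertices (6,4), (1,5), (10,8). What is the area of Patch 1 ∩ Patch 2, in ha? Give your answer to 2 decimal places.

1.73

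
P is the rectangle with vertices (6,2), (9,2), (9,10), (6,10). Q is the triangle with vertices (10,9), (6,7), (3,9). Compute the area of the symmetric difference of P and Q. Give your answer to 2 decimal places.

|P| = 24, |Q| = 7, |P∩Q| = 3.75.
|P △ Q| = |P| + |Q| − 2·|P∩Q| = 24 + 7 − 7.5 = 23.50.

23.50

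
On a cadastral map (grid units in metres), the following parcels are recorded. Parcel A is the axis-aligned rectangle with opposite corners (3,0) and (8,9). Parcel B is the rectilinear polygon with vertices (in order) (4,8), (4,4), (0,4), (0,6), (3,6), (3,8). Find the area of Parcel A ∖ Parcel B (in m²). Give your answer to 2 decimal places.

41.00

|Parcel A| = 45, |Parcel A∩Parcel B| = 4.
|Parcel A ∖ Parcel B| = |Parcel A| − |Parcel A∩Parcel B| = 45 − 4 = 41.00.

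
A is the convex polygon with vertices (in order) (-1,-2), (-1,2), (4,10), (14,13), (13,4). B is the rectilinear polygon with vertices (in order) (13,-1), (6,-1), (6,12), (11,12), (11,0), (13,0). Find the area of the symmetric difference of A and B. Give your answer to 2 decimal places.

|A| = 122.5, |B| = 67, |A∩B| = 46.3762.
|A △ B| = |A| + |B| − 2·|A∩B| = 122.5 + 67 − 92.7524 = 96.75.

96.75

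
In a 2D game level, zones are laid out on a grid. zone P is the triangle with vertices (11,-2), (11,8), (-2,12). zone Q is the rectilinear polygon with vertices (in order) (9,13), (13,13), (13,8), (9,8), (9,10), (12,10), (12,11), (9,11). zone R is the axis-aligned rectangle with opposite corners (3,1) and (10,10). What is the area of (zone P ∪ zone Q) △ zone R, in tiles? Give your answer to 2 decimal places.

53.90

|zone P ∪ zone Q| = 81.3846.
|(zone P ∪ zone Q) ∩ zone R| = 45.2445.
|(zone P ∪ zone Q) △ zone R| = 81.3846 + 63 − 90.489 = 53.90.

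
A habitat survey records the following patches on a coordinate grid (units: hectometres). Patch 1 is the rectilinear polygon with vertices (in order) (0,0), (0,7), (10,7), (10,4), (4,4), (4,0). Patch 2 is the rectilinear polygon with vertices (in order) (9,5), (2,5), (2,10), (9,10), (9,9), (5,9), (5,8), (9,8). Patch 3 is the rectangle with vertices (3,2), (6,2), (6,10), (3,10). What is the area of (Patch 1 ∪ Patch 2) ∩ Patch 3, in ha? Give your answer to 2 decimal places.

19.00

|Patch 1 ∪ Patch 2| = 63.
|(Patch 1 ∪ Patch 2) ∩ Patch 3| = 19.00.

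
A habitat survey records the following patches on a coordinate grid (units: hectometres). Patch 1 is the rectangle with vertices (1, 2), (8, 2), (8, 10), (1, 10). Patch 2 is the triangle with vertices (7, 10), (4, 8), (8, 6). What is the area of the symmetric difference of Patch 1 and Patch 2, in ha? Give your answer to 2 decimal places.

49.00

|Patch 1| = 56, |Patch 2| = 7, |Patch 1∩Patch 2| = 7.
|Patch 1 △ Patch 2| = |Patch 1| + |Patch 2| − 2·|Patch 1∩Patch 2| = 56 + 7 − 14 = 49.00.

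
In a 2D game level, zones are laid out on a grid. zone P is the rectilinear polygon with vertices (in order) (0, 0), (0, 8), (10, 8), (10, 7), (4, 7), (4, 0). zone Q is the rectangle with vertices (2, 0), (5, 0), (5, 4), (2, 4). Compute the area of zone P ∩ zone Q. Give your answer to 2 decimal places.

8.00

The intersection is the polygon with vertices (4,0), (2,0), (2,4), (4,4).
By the shoelace formula its area is 8.00.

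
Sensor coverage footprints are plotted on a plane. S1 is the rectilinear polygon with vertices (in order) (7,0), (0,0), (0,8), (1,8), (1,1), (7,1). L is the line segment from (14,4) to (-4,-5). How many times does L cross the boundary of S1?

The segment meets the boundary at (6,0), (7,0.5).

2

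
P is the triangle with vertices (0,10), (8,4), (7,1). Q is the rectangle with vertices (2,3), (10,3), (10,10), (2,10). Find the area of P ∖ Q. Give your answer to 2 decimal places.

|P| = 15, |P∩Q| = 11.7063.
|P ∖ Q| = |P| − |P∩Q| = 15 − 11.7063 = 3.29.

3.29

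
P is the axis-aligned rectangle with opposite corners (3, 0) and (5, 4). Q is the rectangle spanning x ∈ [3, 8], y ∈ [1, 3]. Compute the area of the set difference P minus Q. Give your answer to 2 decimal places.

|P∩Q|: x∈[3,5], y∈[1,3] → 2·2 = 4.
|P| = 8.
|P ∖ Q| = |P| − |P∩Q| = 8 − 4 = 4.00.

4.00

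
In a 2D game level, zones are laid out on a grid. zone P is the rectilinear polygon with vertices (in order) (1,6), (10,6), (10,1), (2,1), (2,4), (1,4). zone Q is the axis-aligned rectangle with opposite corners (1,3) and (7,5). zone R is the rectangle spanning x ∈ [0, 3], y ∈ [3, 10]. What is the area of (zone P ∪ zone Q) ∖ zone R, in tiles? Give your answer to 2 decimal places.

37.00

|zone P ∪ zone Q| = 43.
|(zone P ∪ zone Q) ∩ zone R| = 6.
|(zone P ∪ zone Q) ∖ zone R| = 43 − 6 = 37.00.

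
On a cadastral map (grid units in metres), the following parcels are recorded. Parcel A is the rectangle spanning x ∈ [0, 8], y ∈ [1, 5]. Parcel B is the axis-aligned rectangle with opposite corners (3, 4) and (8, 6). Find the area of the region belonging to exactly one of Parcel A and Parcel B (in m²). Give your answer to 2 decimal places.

|Parcel A∩Parcel B|: x∈[3,8], y∈[4,5] → 5·1 = 5.
|Parcel A △ Parcel B| = |Parcel A| + |Parcel B| − 2·|Parcel A∩Parcel B| = 32 + 10 − 10 = 32.00.

32.00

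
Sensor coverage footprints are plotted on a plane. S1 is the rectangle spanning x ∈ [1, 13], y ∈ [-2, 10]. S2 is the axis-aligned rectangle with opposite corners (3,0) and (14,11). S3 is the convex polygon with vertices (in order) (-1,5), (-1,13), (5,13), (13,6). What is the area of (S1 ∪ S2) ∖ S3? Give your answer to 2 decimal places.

|S1 ∪ S2| = 165.
|(S1 ∪ S2) ∩ S3| = 48.8571.
|(S1 ∪ S2) ∖ S3| = 165 − 48.8571 = 116.14.

116.14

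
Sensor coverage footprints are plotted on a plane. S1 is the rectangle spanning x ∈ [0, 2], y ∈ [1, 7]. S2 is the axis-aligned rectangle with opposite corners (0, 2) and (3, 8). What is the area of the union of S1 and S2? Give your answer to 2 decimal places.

20.00

By inclusion–exclusion:
Individual areas: |S1| = 12, |S2| = 18.
|S1∩S2|: x∈[0,2], y∈[2,7] → 2·5 = 10.
|S1 ∪ S2| = 30 − 10 = 20.00.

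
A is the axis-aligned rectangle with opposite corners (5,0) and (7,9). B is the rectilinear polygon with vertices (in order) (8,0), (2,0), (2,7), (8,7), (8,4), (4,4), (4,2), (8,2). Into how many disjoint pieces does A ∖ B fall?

A ∖ B splits into 2 disjoint pieces (area 4, area 4).

2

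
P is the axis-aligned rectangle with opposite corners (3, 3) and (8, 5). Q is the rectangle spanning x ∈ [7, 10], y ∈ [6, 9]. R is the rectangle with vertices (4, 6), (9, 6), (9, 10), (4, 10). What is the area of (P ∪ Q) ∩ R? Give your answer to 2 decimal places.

6.00

The region (P ∪ Q) ∩ R is the polygon with vertices (7,9), (9,9), (9,6), (7,6).
By the shoelace formula its area is 6.00.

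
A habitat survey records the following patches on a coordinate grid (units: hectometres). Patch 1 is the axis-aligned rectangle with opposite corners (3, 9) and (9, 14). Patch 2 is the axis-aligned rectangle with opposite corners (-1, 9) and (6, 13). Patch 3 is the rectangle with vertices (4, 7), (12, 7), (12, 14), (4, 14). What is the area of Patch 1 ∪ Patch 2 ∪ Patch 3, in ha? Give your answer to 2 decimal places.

By inclusion–exclusion:
Individual areas: |Patch 1| = 30, |Patch 2| = 28, |Patch 3| = 56.
|Patch 1∩Patch 2|: x∈[3,6], y∈[9,13] → 3·4 = 12.
|Patch 1∩Patch 3|: x∈[4,9], y∈[9,14] → 5·5 = 25.
|Patch 2∩Patch 3|: x∈[4,6], y∈[9,13] → 2·4 = 8.
|Patch 1∩Patch 2∩Patch 3| = 8.
|Patch 1 ∪ Patch 2 ∪ Patch 3| = 114 − 45 + 8 = 77.00.

77.00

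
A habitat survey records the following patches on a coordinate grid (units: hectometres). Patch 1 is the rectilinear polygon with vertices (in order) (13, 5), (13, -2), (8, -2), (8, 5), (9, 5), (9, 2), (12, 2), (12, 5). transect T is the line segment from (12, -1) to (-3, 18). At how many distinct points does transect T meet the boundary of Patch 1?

The segment meets the boundary at (8,4.067), (9,2.8), (9.632,2).

3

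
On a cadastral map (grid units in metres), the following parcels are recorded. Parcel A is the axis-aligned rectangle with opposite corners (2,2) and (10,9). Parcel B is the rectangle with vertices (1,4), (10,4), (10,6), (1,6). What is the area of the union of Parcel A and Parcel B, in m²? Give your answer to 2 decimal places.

By inclusion–exclusion:
Individual areas: |Parcel A| = 56, |Parcel B| = 18.
|Parcel A∩Parcel B|: x∈[2,10], y∈[4,6] → 8·2 = 16.
|Parcel A ∪ Parcel B| = 74 − 16 = 58.00.

58.00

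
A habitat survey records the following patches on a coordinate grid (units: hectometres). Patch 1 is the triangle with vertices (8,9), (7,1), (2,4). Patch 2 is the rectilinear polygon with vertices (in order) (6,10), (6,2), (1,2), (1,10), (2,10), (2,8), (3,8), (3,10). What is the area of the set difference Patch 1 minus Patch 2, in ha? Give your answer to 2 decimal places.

10.17

|Patch 1| = 21.5, |Patch 1∩Patch 2| = 11.3333.
|Patch 1 ∖ Patch 2| = |Patch 1| − |Patch 1∩Patch 2| = 21.5 − 11.3333 = 10.17.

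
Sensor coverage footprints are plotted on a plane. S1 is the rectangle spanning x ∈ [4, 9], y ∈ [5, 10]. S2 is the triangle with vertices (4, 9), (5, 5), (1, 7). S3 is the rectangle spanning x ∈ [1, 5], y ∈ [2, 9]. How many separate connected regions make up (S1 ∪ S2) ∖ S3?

(S1 ∪ S2) ∖ S3 is a single connected region.

1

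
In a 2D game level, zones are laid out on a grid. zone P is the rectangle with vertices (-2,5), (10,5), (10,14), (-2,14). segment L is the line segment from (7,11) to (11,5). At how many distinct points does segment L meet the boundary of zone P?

1

The segment meets the boundary at (10,6.5).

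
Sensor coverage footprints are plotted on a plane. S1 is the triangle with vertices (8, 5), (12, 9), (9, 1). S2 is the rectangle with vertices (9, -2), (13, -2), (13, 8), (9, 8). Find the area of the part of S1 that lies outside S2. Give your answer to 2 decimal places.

|S1| = 10, |S1∩S2| = 7.1875.
|S1 ∖ S2| = |S1| − |S1∩S2| = 10 − 7.1875 = 2.81.

2.81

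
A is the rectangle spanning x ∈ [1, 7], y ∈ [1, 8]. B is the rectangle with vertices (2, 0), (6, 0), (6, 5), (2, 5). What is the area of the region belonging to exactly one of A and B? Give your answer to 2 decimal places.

30.00

|A∩B|: x∈[2,6], y∈[1,5] → 4·4 = 16.
|A △ B| = |A| + |B| − 2·|A∩B| = 42 + 20 − 32 = 30.00.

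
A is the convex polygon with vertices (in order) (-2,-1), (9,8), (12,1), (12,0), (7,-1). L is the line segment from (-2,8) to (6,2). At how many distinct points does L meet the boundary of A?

1

The segment meets the boundary at (3.739,3.696).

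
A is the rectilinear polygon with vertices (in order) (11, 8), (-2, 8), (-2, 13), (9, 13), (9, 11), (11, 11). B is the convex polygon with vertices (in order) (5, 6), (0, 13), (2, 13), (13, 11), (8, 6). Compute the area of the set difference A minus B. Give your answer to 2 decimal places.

|A| = 61, |A∩B| = 37.1169.
|A ∖ B| = |A| − |A∩B| = 61 − 37.1169 = 23.88.

23.88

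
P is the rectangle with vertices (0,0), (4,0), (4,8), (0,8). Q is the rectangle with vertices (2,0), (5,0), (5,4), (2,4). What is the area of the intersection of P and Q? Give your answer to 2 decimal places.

|P∩Q|: x∈[2,4], y∈[0,4] → 2·4 = 8.

8.00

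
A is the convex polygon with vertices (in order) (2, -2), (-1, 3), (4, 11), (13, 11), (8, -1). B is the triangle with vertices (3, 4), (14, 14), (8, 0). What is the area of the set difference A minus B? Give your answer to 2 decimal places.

|A| = 116.5, |A∩B| = 43.9786.
|A ∖ B| = |A| − |A∩B| = 116.5 − 43.9786 = 72.52.

72.52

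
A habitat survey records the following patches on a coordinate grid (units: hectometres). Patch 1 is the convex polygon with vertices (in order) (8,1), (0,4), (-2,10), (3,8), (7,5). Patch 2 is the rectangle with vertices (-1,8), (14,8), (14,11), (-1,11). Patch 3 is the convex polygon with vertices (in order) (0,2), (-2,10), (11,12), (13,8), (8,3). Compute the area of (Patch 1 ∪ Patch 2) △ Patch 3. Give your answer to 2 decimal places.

43.88

|Patch 1 ∪ Patch 2| = 81.8.
|(Patch 1 ∪ Patch 2) ∩ Patch 3| = 70.7079.
|(Patch 1 ∪ Patch 2) △ Patch 3| = 81.8 + 103.5 − 141.4159 = 43.88.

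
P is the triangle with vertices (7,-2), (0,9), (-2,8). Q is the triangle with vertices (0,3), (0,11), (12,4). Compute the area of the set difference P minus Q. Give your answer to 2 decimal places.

|P| = 14.5, |P∩Q| = 7.6477.
|P ∖ Q| = |P| − |P∩Q| = 14.5 − 7.6477 = 6.85.

6.85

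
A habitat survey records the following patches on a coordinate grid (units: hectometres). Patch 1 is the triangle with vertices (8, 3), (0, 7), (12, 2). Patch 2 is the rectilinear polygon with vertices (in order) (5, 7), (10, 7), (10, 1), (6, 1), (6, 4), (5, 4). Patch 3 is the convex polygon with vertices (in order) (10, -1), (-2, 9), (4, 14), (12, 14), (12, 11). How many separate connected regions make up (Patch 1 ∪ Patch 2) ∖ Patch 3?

(Patch 1 ∪ Patch 2) ∖ Patch 3 splits into 3 disjoint pieces (area 0.0333, area 0.1683, area 1.0667).

3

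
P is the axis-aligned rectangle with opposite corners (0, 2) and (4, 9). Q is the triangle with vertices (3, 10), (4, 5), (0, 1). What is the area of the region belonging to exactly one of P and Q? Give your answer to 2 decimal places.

17.20

|P| = 28, |Q| = 12, |P∩Q| = 11.4.
|P △ Q| = |P| + |Q| − 2·|P∩Q| = 28 + 12 − 22.8 = 17.20.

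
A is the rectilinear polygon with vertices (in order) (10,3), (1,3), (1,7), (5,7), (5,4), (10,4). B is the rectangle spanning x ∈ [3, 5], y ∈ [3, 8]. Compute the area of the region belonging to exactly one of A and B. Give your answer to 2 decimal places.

15.00

|A| = 21, |B| = 10, |A∩B| = 8.
|A △ B| = |A| + |B| − 2·|A∩B| = 21 + 10 − 16 = 15.00.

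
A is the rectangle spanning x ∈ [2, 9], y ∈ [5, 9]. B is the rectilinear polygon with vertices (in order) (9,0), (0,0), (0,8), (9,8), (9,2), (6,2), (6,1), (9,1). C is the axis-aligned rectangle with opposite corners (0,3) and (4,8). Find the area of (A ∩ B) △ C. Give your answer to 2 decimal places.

29.00

|A ∩ B| = 21.
|(A ∩ B) ∩ C| = 6.
|(A ∩ B) △ C| = 21 + 20 − 12 = 29.00.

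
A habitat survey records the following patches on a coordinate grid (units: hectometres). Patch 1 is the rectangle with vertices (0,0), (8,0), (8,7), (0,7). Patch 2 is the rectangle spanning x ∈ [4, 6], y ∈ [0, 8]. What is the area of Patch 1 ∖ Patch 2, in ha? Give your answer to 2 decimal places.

42.00

|Patch 1∩Patch 2|: x∈[4,6], y∈[0,7] → 2·7 = 14.
|Patch 1| = 56.
|Patch 1 ∖ Patch 2| = |Patch 1| − |Patch 1∩Patch 2| = 56 − 14 = 42.00.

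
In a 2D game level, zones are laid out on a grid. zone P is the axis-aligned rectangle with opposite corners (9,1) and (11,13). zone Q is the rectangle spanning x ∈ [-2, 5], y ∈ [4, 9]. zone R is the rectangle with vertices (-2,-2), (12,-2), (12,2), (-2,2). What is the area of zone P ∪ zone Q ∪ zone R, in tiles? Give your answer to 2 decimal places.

113.00

By inclusion–exclusion:
Individual areas: |zone P| = 24, |zone Q| = 35, |zone R| = 56.
|zone P∩zone Q| = 0 (no overlap).
|zone P∩zone R|: x∈[9,11], y∈[1,2] → 2·1 = 2.
|zone Q∩zone R| = 0 (no overlap).
|zone P∩zone Q∩zone R| = 0.
|zone P ∪ zone Q ∪ zone R| = 115 − 2 + 0 = 113.00.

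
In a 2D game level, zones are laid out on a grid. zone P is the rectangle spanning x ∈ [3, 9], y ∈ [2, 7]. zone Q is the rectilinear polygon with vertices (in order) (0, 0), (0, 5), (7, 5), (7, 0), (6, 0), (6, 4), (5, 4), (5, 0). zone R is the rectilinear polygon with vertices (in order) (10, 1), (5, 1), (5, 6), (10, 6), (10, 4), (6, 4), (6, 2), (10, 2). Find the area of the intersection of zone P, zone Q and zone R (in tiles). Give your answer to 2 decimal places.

2.00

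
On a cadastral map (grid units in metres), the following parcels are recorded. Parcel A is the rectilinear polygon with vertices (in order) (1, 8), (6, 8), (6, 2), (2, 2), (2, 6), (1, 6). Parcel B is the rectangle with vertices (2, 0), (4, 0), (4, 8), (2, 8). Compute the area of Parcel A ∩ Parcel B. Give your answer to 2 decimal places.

12.00

The intersection is the polygon with vertices (4,8), (4,2), (2,2), (2,6), (2,8).
By the shoelace formula its area is 12.00.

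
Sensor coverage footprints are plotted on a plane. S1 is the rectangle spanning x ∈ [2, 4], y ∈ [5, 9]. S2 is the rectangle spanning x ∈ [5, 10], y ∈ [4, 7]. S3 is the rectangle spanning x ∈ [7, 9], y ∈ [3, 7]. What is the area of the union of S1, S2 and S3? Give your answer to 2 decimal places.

25.00

By inclusion–exclusion:
Individual areas: |S1| = 8, |S2| = 15, |S3| = 8.
|S1∩S2| = 0 (no overlap).
|S1∩S3| = 0 (no overlap).
|S2∩S3|: x∈[7,9], y∈[4,7] → 2·3 = 6.
|S1∩S2∩S3| = 0.
|S1 ∪ S2 ∪ S3| = 31 − 6 + 0 = 25.00.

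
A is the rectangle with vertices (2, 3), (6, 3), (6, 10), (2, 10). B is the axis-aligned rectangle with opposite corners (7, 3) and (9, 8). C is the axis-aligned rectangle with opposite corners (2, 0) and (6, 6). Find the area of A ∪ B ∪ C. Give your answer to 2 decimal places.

By inclusion–exclusion:
Individual areas: |A| = 28, |B| = 10, |C| = 24.
|A∩B| = 0 (no overlap).
|A∩C|: x∈[2,6], y∈[3,6] → 4·3 = 12.
|B∩C| = 0 (no overlap).
|A∩B∩C| = 0.
|A ∪ B ∪ C| = 62 − 12 + 0 = 50.00.

50.00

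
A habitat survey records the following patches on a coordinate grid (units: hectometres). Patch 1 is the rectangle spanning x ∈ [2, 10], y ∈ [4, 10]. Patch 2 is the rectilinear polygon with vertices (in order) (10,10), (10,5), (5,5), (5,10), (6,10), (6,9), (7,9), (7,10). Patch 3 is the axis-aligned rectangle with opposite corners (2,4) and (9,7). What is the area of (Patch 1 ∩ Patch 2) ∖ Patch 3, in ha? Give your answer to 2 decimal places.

16.00

|Patch 1 ∩ Patch 2| = 24.
|(Patch 1 ∩ Patch 2) ∩ Patch 3| = 8.
|(Patch 1 ∩ Patch 2) ∖ Patch 3| = 24 − 8 = 16.00.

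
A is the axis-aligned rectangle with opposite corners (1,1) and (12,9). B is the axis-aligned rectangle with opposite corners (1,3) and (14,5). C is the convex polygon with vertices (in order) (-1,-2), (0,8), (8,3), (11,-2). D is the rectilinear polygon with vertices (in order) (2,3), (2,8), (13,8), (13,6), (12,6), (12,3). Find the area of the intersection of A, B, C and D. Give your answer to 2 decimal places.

8.80

The intersection is the polygon with vertices (4.8,5), (8,3), (2,3), (2,5).
By the shoelace formula its area is 8.80.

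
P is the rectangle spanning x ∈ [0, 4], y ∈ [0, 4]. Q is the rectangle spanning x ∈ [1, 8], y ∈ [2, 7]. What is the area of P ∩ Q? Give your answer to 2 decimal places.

6.00

|P∩Q|: x∈[1,4], y∈[2,4] → 3·2 = 6.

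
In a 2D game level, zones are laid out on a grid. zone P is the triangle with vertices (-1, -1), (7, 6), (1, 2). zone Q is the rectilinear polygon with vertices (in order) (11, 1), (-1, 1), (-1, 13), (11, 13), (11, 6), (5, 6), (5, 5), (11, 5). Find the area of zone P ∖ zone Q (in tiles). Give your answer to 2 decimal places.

1.13

|zone P| = 5, |zone P∩zone Q| = 3.869.
|zone P ∖ zone Q| = |zone P| − |zone P∩zone Q| = 5 − 3.869 = 1.13.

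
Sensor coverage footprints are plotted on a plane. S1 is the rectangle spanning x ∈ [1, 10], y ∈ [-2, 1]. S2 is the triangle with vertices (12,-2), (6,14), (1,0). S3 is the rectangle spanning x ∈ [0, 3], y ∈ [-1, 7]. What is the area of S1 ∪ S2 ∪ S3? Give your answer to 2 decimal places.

By inclusion–exclusion:
Individual areas: |S1| = 27, |S2| = 82, |S3| = 24.
|S1∩S2| = 16.1851.
|S1∩S3|: x∈[1,3], y∈[-1,1] → 2·2 = 4.
|S2∩S3| = 5.9636.
|S1∩S2∩S3| = 2.1851.
|S1 ∪ S2 ∪ S3| = 133 − 26.1487 + 2.1851 = 109.04.

109.04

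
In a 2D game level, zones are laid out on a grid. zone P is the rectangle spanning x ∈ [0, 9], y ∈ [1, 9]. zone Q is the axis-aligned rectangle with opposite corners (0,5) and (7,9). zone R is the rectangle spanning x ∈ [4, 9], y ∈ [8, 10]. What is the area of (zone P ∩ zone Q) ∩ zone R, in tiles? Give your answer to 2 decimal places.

3.00

The region (zone P ∩ zone Q) ∩ zone R is the polygon with vertices (7,8), (4,8), (4,9), (7,9).
By the shoelace formula its area is 3.00.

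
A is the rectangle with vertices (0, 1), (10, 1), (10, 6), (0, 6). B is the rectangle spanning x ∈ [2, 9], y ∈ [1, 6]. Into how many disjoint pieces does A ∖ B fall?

2

A ∖ B splits into 2 disjoint pieces (area 5, area 10).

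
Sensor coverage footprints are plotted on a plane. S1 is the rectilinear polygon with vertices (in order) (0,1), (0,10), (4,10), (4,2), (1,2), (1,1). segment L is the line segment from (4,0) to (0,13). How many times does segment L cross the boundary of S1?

The segment meets the boundary at (3.385,2), (0.923,10).

2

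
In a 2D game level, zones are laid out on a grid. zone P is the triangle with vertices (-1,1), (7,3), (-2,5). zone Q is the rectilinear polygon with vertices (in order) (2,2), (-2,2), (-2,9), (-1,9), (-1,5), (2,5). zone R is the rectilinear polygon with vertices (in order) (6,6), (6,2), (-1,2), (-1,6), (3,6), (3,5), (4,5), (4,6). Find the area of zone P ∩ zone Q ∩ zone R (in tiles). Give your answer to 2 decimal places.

7.33

The intersection is the polygon with vertices (2,2), (-1,2), (-1,4.778), (2,4.111).
By the shoelace formula its area is 7.33.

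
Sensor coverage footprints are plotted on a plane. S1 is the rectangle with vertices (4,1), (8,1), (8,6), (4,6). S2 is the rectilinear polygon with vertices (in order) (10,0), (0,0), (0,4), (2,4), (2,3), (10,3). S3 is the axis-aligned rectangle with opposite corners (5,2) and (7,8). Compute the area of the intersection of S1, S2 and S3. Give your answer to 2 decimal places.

2.00

The intersection is the polygon with vertices (7,3), (7,2), (5,2), (5,3).
By the shoelace formula its area is 2.00.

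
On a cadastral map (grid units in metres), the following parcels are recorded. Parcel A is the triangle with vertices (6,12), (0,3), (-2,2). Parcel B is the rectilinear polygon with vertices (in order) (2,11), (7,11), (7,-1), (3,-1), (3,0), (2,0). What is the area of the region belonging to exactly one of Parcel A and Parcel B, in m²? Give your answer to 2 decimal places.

|Parcel A| = 6, |Parcel B| = 59, |Parcel A∩Parcel B| = 1.9333.
|Parcel A △ Parcel B| = |Parcel A| + |Parcel B| − 2·|Parcel A∩Parcel B| = 6 + 59 − 3.8667 = 61.13.

61.13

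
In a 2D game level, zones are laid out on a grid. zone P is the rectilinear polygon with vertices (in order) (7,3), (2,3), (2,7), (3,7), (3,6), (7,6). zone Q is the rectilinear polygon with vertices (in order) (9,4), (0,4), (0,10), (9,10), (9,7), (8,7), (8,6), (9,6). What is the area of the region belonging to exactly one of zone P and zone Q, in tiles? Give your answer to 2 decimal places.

|zone P| = 16, |zone Q| = 53, |zone P∩zone Q| = 11.
|zone P △ zone Q| = |zone P| + |zone Q| − 2·|zone P∩zone Q| = 16 + 53 − 22 = 47.00.

47.00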